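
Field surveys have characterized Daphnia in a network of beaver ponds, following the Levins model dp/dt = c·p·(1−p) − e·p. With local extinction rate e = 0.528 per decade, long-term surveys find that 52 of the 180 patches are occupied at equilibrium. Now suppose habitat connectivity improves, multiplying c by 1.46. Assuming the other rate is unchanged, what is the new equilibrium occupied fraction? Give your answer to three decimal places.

0.513

Observed p* = 52/180 = 0.28889.
Balance c(1−p*) = e gives c = e/(1 − 0.28889) = 0.528/0.71111 = 0.74250.
New p* = 1 − e/c = 1 − 0.52800/1.08405 = 0.51294.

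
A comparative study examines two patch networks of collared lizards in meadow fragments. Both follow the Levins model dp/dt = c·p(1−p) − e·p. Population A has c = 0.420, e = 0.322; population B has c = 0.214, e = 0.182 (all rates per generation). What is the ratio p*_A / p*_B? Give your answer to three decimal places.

1.560

A: p*_A = 1 − 0.322/0.420 = 0.2333.
B: p*_B = 1 − 0.182/0.214 = 0.1495.
p*_A / p*_B = 0.2333/0.1495 = 1.5604.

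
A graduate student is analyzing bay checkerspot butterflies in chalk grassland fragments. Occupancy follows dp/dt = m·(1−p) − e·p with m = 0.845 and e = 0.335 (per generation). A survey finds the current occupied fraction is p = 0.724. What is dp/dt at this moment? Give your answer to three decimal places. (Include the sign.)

-0.009

Colonization term: m·(1−p) = 0.845×0.2760 = 0.23322.
Extinction term: e·p = 0.24254.
dp/dt = 0.23322 − 0.24254 = -0.00932.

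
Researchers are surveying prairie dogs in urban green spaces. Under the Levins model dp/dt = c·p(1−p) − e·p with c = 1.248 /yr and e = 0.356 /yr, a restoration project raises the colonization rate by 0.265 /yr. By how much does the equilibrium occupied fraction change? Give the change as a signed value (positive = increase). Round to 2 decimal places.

Before: p* = 1 − 0.356/1.248 = 0.7147.
After the change, c = 1.513, e = 0.356, so p* = 1 − 0.356/1.513 = 0.7647.
Δp* = 0.7647 − 0.7147 = +0.0500.

0.05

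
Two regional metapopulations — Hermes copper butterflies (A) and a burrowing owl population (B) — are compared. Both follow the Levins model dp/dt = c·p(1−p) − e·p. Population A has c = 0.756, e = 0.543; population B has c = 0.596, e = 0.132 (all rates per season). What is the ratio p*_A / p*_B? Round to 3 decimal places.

0.362

A: p*_A = 1 − 0.543/0.756 = 0.2817.
B: p*_B = 1 − 0.132/0.596 = 0.7785.
p*_A / p*_B = 0.2817/0.7785 = 0.3619.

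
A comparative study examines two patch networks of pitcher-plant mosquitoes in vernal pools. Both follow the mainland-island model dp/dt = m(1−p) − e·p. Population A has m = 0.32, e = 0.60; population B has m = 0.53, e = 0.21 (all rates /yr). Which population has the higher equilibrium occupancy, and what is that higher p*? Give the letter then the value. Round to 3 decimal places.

B, 0.716

A: p*_A = m/(m+e) = 0.32/0.9200 = 0.3478.
B: p*_B = 0.53/0.7400 = 0.7162.
B is higher at 0.7162.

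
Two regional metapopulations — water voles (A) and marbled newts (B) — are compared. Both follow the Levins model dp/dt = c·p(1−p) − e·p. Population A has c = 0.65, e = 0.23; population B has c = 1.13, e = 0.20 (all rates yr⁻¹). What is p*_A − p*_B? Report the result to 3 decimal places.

-0.177

A: p*_A = 1 − 0.23/0.65 = 0.6462.
B: p*_B = 1 − 0.20/1.13 = 0.8230.
p*_A − p*_B = 0.6462 − 0.8230 = -0.1769.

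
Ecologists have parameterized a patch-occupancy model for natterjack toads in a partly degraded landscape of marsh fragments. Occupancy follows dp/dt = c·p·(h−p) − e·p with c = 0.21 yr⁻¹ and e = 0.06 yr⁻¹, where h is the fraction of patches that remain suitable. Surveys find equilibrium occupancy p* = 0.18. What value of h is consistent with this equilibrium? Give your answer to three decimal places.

At equilibrium c(h−p*) = e, so h = p* + e/c.
h = 0.18 + 0.06/0.21 = 0.18 + 0.2857 = 0.4657.

0.466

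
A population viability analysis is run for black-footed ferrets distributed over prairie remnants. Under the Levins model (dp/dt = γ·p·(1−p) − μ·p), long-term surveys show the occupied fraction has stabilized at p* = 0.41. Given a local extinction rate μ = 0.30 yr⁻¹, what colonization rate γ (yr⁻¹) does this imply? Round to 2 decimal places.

0.51

At equilibrium γ(1−p*) = μ, so γ = μ/(1−p*).
γ = 0.30/(1 − 0.41) = 0.30/0.5900 = 0.5085.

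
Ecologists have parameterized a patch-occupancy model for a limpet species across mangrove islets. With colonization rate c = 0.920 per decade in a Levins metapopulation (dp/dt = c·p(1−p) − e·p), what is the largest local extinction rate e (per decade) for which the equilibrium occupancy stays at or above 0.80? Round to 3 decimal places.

0.184

1 − e/c ≥ 0.80 ⇒ e ≤ c(1 − 0.80) = 0.920 × 0.2000.
e_max = 0.1840.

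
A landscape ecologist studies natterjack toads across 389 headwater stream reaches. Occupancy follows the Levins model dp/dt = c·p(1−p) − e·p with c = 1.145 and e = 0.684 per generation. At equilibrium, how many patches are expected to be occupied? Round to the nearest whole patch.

157

p* = 1 − e/c = 1 − 0.684/1.145 = 0.4026.
Expected occupied patches = N × p* = 389 × 0.4026 = 156.62 ≈ 157.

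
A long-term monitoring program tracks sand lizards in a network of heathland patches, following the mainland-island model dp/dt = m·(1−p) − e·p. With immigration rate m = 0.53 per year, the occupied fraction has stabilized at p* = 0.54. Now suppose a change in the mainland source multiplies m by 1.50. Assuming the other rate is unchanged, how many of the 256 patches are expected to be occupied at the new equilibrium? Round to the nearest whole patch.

163

Balance m(1−p*) = e·p* gives e = m(1−p*)/p* = 0.53×0.46000/0.54000 = 0.45148.
New p* = m/(m+e) = 0.79500/(0.79500+0.45148) = 0.63780.
Expected occupied = 256 × 0.63780 = 163.28 ≈ 163.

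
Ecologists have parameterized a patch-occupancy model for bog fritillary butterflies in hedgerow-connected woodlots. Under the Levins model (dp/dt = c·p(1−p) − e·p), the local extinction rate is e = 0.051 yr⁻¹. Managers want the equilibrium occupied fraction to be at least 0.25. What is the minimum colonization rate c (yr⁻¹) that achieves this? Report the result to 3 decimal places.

p* = 1 − e/c ≥ 0.25 requires e/c ≤ 0.7500, i.e. c ≥ e/0.7500.
c_min = 0.051/0.7500 = 0.0680.

0.068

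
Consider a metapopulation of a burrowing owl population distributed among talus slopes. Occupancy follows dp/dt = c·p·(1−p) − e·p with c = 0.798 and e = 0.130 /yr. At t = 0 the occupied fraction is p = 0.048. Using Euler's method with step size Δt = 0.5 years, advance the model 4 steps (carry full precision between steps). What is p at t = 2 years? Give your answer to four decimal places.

0.1388

Update rule: p ← p + [c·p·(1−p) − e·p]·Δt with Δt = 0.5.
t = 0.5: p = 0.04800 + (+0.01511) = 0.06311
t = 1: p = 0.06311 + (+0.01949) = 0.08260
t = 1.5: p = 0.08260 + (+0.02487) = 0.10747
t = 2: p = 0.10747 + (+0.03129) = 0.13876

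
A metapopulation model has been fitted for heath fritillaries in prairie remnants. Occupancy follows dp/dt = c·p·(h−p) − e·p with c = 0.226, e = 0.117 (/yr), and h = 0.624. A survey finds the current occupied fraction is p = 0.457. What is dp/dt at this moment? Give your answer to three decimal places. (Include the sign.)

Colonization term: c·p·(h−p) = 0.226×0.457×0.1670 = 0.01725.
Extinction term: e·p = 0.05347.
dp/dt = 0.01725 − 0.05347 = -0.03622.

-0.036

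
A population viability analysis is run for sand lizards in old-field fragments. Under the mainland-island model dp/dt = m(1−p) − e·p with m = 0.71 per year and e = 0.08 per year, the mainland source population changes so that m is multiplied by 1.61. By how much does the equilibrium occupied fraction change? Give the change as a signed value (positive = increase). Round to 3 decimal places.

Before: p* = 0.71/(0.71+0.08) = 0.8987.
After: m = 1.1431, e = 0.08; p* = 1.1431/1.2231 = 0.9346.
Δp* = 0.9346 − 0.8987 = +0.0359.

0.036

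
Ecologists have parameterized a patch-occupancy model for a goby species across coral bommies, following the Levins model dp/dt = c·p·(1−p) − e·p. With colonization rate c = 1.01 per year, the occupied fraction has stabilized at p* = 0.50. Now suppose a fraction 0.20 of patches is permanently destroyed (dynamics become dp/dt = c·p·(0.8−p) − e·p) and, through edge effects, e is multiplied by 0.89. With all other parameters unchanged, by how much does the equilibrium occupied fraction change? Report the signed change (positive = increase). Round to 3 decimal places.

Balance c(1−p*) = e gives e = 1.01×(1 − 0.50000) = 0.50500.
New p* = 0.8 − e/c = 0.8 − 0.44945/1.01000 = 0.35500.
Δp* = 0.35500 − 0.50000 = -0.14500.

-0.145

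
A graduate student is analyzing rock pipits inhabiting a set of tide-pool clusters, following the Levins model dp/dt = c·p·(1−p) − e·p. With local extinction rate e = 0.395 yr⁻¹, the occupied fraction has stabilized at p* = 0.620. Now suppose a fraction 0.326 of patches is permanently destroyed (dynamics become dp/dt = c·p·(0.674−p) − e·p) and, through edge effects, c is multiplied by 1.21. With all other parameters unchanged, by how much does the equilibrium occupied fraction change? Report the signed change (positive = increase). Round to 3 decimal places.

Balance c(1−p*) = e gives c = e/(1 − 0.62000) = 0.395/0.38000 = 1.03947.
New p* = 0.674 − e/c = 0.674 − 0.39500/1.25776 = 0.35995.
Δp* = 0.35995 − 0.62000 = -0.26005.

-0.260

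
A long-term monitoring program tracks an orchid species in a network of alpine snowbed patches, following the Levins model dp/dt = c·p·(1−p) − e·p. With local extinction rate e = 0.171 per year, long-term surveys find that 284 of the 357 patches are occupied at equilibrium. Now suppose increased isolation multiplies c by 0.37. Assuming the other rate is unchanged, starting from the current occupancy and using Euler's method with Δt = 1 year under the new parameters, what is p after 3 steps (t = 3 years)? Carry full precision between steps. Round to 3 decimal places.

0.611

Observed p* = 284/357 = 0.79552.
Balance c(1−p*) = e gives c = e/(1 − 0.79552) = 0.171/0.20448 = 0.83626.
Starting from p₀ = 0.79552; update p ← p + (dp/dt)·Δt with the new parameters.
  1  |  dp/dt·Δt = -0.085701  |  p_1 = 0.709817
  2  |  dp/dt·Δt = -0.057646  |  p_2 = 0.652171
  3  |  dp/dt·Δt = -0.041332  |  p_3 = 0.610839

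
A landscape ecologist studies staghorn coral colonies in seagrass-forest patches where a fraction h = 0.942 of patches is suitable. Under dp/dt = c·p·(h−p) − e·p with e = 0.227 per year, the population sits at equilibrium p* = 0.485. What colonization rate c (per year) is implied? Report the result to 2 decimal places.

At equilibrium c(h−p*) = e, so c = e/(h−p*).
c = 0.227/(0.942 − 0.485) = 0.227/0.4570 = 0.4967.

0.50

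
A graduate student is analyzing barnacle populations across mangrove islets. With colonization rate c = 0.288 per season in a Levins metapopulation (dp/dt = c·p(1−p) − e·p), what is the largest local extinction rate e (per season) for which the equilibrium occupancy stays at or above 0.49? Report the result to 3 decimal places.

1 − e/c ≥ 0.49 ⇒ e ≤ c(1 − 0.49) = 0.288 × 0.5100.
e_max = 0.1469.

0.147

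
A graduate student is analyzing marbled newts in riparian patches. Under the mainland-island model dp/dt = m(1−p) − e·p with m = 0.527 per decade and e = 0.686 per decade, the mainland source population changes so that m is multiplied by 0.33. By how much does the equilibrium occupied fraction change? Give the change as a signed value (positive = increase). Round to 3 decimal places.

Before: p* = 0.527/(0.527+0.686) = 0.4345.
After: m = 0.17391, e = 0.686; p* = 0.17391/0.8599 = 0.2022.
Δp* = 0.2022 − 0.4345 = -0.2322.

-0.232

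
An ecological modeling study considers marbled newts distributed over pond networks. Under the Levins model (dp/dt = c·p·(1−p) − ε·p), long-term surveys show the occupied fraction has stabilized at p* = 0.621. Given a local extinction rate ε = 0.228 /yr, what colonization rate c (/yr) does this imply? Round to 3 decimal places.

0.602

At equilibrium c(1−p*) = ε, so c = ε/(1−p*).
c = 0.228/(1 − 0.621) = 0.228/0.3790 = 0.6016.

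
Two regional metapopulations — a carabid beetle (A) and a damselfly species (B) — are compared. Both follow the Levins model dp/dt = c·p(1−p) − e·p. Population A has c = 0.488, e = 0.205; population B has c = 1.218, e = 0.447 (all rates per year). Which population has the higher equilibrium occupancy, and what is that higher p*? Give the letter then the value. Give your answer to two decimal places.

B, 0.63

A: p*_A = 1 − 0.205/0.488 = 0.5799.
B: p*_B = 1 − 0.447/1.218 = 0.6330.
B is higher at 0.6330.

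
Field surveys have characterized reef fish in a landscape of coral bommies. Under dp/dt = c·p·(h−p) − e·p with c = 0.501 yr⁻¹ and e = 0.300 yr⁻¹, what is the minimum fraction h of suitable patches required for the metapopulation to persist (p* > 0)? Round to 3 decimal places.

0.599

p* = h − e/c is positive only when h > e/c.
h_min = e/c = 0.300/0.501 = 0.5988.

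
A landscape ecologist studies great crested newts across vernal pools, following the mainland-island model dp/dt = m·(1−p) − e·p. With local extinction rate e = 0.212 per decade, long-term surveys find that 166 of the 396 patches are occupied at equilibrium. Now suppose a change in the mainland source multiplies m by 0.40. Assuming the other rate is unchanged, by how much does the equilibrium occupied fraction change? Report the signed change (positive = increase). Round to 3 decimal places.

-0.195

Observed p* = 166/396 = 0.41919.
Balance m(1−p*) = e·p* gives m = e·p*/(1−p*) = 0.212×0.41919/0.58081 = 0.15301.
New p* = m/(m+e) = 0.06120/(0.06120+0.21200) = 0.22401.
Δp* = 0.22401 − 0.41919 = -0.19518.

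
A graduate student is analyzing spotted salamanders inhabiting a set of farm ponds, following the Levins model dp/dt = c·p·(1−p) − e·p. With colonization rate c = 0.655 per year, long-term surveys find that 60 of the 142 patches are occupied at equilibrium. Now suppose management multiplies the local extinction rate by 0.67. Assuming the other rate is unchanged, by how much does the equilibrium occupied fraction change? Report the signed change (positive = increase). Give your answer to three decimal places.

0.191

Observed p* = 60/142 = 0.42254.
Balance c(1−p*) = e gives e = 0.655×(1 − 0.42254) = 0.37824.
New p* = 1 − e/c = 1 − 0.25342/0.65500 = 0.61310.
Δp* = 0.61310 − 0.42254 = +0.19056.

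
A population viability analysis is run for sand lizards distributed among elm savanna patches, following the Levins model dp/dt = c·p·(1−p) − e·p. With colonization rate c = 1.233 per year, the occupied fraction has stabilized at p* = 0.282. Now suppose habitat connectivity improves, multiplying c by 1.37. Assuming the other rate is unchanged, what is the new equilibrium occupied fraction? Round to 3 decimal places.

0.476

Balance c(1−p*) = e gives e = 1.233×(1 − 0.28200) = 0.88529.
New p* = 1 − e/c = 1 − 0.88529/1.68921 = 0.47591.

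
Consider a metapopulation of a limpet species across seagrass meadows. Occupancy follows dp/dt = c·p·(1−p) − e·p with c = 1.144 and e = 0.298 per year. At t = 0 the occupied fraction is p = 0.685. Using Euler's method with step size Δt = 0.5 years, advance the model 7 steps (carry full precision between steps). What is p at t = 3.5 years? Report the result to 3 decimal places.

Update rule: p ← p + [c·p·(1−p) − e·p]·Δt with Δt = 0.5.
  1  |  dp/dt·Δt = +0.021358  |  p_1 = 0.706358
  2  |  dp/dt·Δt = +0.013395  |  p_2 = 0.719753
  3  |  dp/dt·Δt = +0.008134  |  p_3 = 0.727887
  4  |  dp/dt·Δt = +0.004839  |  p_4 = 0.732727
  5  |  dp/dt·Δt = +0.002843  |  p_5 = 0.735570
  6  |  dp/dt·Δt = +0.001658  |  p_6 = 0.737228
  7  |  dp/dt·Δt = +0.000963  |  p_7 = 0.738190

0.738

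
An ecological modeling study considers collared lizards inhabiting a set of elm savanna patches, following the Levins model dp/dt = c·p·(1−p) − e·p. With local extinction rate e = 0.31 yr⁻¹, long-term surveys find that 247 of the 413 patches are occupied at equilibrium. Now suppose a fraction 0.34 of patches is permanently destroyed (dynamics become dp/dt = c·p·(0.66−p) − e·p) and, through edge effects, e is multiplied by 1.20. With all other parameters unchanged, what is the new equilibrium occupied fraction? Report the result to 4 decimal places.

Observed p* = 247/413 = 0.59806.
Balance c(1−p*) = e gives c = e/(1 − 0.59806) = 0.31/0.40194 = 0.77126.
New p* = 0.66 − e/c = 0.66 − 0.37200/0.77126 = 0.17767.

0.1777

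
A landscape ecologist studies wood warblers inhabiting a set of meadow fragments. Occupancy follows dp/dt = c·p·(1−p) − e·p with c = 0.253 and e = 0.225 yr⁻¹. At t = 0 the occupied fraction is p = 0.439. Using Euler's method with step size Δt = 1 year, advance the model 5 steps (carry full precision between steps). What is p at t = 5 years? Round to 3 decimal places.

Update rule: p ← p + [c·p·(1−p) − e·p]·Δt with Δt = 1.
  1  |  dp/dt·Δt = -0.036466  |  p_1 = 0.402534
  2  |  dp/dt·Δt = -0.029723  |  p_2 = 0.372810
  3  |  dp/dt·Δt = -0.024725  |  p_3 = 0.348085
  4  |  dp/dt·Δt = -0.020908  |  p_4 = 0.327177
  5  |  dp/dt·Δt = -0.017921  |  p_5 = 0.309256

0.309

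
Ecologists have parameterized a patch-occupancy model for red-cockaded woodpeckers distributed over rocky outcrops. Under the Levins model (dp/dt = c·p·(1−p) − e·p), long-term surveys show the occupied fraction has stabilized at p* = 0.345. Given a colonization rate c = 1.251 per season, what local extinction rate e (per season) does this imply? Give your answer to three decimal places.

At equilibrium c(1−p*) = e.
e = 1.251 × (1 − 0.345) = 1.251 × 0.6550 = 0.8194.

0.819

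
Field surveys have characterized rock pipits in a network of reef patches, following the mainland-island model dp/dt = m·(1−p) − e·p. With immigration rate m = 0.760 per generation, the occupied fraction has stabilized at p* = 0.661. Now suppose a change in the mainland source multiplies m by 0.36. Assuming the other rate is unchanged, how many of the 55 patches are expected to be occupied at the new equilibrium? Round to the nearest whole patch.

23

Balance m(1−p*) = e·p* gives e = m(1−p*)/p* = 0.760×0.33900/0.66100 = 0.38977.
New p* = m/(m+e) = 0.27360/(0.27360+0.38977) = 0.41244.
Expected occupied = 55 × 0.41244 = 22.68 ≈ 23.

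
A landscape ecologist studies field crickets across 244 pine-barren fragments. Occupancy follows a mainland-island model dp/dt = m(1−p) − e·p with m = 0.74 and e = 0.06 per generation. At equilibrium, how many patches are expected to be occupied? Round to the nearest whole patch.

p* = m/(m+e) = 0.74/0.8000 = 0.9250.
Expected occupied patches = N × p* = 244 × 0.9250 = 225.70 ≈ 226.

226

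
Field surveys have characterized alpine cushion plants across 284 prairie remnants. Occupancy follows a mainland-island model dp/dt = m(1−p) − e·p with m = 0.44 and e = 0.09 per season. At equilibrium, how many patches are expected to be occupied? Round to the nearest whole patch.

236

p* = m/(m+e) = 0.44/0.5300 = 0.8302.
Expected occupied patches = N × p* = 284 × 0.8302 = 235.77 ≈ 236.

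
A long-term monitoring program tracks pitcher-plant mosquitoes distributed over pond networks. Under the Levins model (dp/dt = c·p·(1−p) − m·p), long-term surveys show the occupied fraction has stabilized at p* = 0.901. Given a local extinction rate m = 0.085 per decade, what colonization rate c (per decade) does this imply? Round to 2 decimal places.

0.86

At equilibrium c(1−p*) = m, so c = m/(1−p*).
c = 0.085/(1 − 0.901) = 0.085/0.0990 = 0.8586.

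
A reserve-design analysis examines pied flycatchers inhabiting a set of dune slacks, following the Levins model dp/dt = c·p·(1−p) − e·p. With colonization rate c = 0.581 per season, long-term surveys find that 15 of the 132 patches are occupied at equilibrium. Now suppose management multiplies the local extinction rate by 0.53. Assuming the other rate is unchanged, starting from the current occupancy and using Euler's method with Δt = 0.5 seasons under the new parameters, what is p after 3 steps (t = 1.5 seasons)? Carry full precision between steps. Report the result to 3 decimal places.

Observed p* = 15/132 = 0.11364.
Balance c(1−p*) = e gives e = 0.581×(1 − 0.11364) = 0.51498.
Starting from p₀ = 0.11364; update p ← p + (dp/dt)·Δt with the new parameters.
t = 0.5: p = 0.11364 + (+0.01375) = 0.12739
t = 1: p = 0.12739 + (+0.01491) = 0.14230
t = 1.5: p = 0.14230 + (+0.01604) = 0.15833

0.158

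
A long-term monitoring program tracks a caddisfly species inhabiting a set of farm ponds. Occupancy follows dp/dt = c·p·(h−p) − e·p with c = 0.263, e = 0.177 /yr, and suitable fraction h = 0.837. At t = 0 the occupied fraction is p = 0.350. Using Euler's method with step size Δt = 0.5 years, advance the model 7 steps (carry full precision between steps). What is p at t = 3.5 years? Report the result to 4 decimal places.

0.3007

Update rule: p ← p + [c·p·(h−p) − e·p]·Δt with Δt = 0.5.
step 1: Δp = -0.00856, p = 0.34144
step 2: Δp = -0.00797, p = 0.33347
step 3: Δp = -0.00743, p = 0.32604
step 4: Δp = -0.00695, p = 0.31909
step 5: Δp = -0.00651, p = 0.31258
step 6: Δp = -0.00611, p = 0.30648
step 7: Δp = -0.00574, p = 0.30073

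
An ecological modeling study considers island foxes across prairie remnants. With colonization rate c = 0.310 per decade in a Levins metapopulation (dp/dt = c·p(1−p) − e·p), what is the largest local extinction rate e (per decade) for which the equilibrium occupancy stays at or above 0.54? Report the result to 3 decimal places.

1 − e/c ≥ 0.54 ⇒ e ≤ c(1 − 0.54) = 0.310 × 0.4600.
e_max = 0.1426.

0.143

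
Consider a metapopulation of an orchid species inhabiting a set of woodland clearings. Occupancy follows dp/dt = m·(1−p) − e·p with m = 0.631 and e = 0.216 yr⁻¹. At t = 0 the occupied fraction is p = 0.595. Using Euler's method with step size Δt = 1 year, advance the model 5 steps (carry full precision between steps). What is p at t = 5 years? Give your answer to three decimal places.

0.745

Update rule: p ← p + [m·(1−p) − e·p]·Δt with Δt = 1.
p: 0.59500 → 0.72203  (Δp = +0.12704)
p: 0.72203 → 0.74147  (Δp = +0.01944)
p: 0.74147 → 0.74445  (Δp = +0.00297)
p: 0.74445 → 0.74490  (Δp = +0.00045)
p: 0.74490 → 0.74497  (Δp = +0.00007)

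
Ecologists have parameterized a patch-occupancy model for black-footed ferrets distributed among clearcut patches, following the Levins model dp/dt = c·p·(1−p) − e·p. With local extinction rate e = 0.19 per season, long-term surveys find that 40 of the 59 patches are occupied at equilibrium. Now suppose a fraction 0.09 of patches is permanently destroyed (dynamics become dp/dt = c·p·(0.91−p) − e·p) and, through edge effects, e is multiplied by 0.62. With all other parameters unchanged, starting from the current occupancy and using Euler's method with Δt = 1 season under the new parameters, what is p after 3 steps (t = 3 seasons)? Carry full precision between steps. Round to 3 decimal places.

0.704

Observed p* = 40/59 = 0.67797.
Balance c(1−p*) = e gives c = e/(1 − 0.67797) = 0.19/0.32203 = 0.59000.
Starting from p₀ = 0.67797; update p ← p + (dp/dt)·Δt with the new parameters.
  1  |  dp/dt·Δt = +0.012949  |  p_1 = 0.690915
  2  |  dp/dt·Δt = +0.007918  |  p_2 = 0.698833
  3  |  dp/dt·Δt = +0.004744  |  p_3 = 0.703577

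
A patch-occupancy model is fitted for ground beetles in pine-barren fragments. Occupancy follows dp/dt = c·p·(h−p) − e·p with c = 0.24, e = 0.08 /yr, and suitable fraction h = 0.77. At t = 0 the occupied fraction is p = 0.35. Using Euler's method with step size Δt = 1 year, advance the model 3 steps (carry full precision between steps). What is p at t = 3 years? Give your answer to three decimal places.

0.370

Update rule: p ← p + [c·p·(h−p) − e·p]·Δt with Δt = 1.
t = 1: p = 0.35000 + (+0.00728) = 0.35728
t = 2: p = 0.35728 + (+0.00681) = 0.36409
t = 3: p = 0.36409 + (+0.00634) = 0.37043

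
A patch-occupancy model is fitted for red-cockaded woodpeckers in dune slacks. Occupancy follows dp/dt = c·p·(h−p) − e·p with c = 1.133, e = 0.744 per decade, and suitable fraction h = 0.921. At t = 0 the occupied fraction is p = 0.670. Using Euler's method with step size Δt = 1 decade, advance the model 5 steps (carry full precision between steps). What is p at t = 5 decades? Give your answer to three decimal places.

Update rule: p ← p + [c·p·(h−p) − e·p]·Δt with Δt = 1.
p: 0.67000 → 0.36206  (Δp = -0.30794)
p: 0.36206 → 0.32197  (Δp = -0.04009)
p: 0.32197 → 0.30095  (Δp = -0.02102)
p: 0.30095 → 0.28846  (Δp = -0.01248)
p: 0.28846 → 0.28058  (Δp = -0.00789)

0.281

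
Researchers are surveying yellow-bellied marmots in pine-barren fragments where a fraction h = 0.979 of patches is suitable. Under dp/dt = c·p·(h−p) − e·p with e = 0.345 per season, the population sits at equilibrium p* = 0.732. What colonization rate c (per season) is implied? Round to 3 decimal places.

1.397

At equilibrium c(h−p*) = e, so c = e/(h−p*).
c = 0.345/(0.979 − 0.732) = 0.345/0.2470 = 1.3968.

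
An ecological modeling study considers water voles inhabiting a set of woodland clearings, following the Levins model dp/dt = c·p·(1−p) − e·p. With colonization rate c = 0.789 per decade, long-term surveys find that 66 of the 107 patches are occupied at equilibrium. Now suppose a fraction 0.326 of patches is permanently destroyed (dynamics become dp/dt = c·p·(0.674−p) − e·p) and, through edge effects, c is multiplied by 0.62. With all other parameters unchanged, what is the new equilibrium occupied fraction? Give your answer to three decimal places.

Observed p* = 66/107 = 0.61682.
Balance c(1−p*) = e gives e = 0.789×(1 − 0.61682) = 0.30233.
New p* = 0.674 − e/c = 0.674 − 0.30233/0.48918 = 0.05597.

0.056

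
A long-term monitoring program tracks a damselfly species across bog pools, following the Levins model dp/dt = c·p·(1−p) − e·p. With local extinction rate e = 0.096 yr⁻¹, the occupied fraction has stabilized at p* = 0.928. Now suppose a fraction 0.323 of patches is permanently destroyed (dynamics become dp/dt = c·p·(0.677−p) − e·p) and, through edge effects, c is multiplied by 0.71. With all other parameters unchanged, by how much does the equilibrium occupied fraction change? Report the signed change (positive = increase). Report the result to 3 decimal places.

Balance c(1−p*) = e gives c = e/(1 − 0.92800) = 0.096/0.07200 = 1.33333.
New p* = 0.677 − e/c = 0.677 − 0.09600/0.94666 = 0.57559.
Δp* = 0.57559 − 0.92800 = -0.35241.

-0.352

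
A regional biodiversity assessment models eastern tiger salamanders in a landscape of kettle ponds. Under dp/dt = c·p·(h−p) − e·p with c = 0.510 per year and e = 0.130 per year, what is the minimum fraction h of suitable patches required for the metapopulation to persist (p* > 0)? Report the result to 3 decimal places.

0.255

p* = h − e/c is positive only when h > e/c.
h_min = e/c = 0.130/0.510 = 0.2549.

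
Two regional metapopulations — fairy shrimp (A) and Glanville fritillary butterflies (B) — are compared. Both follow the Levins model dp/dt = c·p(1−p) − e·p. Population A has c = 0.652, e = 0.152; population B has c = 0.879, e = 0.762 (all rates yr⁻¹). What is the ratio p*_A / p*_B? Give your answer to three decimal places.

A: p*_A = 1 − 0.152/0.652 = 0.7669.
B: p*_B = 1 − 0.762/0.879 = 0.1331.
p*_A / p*_B = 0.7669/0.1331 = 5.7614.

5.761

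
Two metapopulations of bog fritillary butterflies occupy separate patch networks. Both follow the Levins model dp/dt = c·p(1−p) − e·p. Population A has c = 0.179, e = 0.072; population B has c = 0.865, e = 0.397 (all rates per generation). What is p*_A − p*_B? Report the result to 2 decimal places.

0.06

A: p*_A = 1 − 0.072/0.179 = 0.5978.
B: p*_B = 1 − 0.397/0.865 = 0.5410.
p*_A − p*_B = 0.5978 − 0.5410 = 0.0567.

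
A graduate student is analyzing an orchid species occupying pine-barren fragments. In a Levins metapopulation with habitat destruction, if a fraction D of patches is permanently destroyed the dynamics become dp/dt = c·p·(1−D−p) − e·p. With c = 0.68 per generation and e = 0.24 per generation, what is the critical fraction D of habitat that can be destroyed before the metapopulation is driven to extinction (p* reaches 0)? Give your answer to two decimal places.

The nontrivial equilibrium is p* = (1−D) − e/c; extinction occurs when this hits zero.
So D_crit = 1 − e/c = 1 − 0.24/0.68 = 1 − 0.3529 = 0.6471.
Note this equals the original equilibrium occupancy — the Levins extinction-debt result.

0.65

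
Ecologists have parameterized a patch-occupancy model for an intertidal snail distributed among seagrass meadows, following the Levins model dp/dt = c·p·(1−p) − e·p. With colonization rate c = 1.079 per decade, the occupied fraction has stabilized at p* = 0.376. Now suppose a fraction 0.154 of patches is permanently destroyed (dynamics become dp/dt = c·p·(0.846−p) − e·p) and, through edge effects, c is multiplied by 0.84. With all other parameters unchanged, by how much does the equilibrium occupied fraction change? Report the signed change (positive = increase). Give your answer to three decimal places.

-0.273

Balance c(1−p*) = e gives e = 1.079×(1 − 0.37600) = 0.67330.
New p* = 0.846 − e/c = 0.846 − 0.67330/0.90636 = 0.10314.
Δp* = 0.10314 − 0.37600 = -0.27286.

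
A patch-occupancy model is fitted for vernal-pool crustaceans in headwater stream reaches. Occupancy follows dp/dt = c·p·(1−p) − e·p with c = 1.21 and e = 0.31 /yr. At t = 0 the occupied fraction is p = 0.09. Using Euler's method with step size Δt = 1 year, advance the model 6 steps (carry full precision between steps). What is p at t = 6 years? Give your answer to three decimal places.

0.737

Update rule: p ← p + [c·p·(1−p) − e·p]·Δt with Δt = 1.
step 1: Δp = +0.07120, p = 0.16120
step 2: Δp = +0.11364, p = 0.27484
step 3: Δp = +0.15596, p = 0.43079
step 4: Δp = +0.16316, p = 0.59395
step 5: Δp = +0.10770, p = 0.70165
step 6: Δp = +0.03579, p = 0.73744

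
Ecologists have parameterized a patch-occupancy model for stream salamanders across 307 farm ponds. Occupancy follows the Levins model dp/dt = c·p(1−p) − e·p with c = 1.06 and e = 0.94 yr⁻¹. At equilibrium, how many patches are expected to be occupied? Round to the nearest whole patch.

p* = 1 − e/c = 1 − 0.94/1.06 = 0.1132.
Expected occupied patches = N × p* = 307 × 0.1132 = 34.75 ≈ 35.

35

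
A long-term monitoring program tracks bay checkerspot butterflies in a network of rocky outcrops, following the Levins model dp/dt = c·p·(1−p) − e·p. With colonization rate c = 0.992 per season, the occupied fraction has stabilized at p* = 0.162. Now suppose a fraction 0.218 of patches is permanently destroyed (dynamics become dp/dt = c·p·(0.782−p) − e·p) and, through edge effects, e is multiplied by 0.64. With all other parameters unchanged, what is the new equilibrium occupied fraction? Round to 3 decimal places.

Balance c(1−p*) = e gives e = 0.992×(1 − 0.16200) = 0.83130.
New p* = 0.782 − e/c = 0.782 − 0.53203/0.99200 = 0.24568.

0.246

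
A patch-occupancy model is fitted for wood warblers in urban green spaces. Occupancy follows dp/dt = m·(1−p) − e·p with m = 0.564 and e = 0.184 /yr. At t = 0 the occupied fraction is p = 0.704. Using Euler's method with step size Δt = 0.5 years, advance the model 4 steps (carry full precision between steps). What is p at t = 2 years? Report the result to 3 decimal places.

0.746

Update rule: p ← p + [m·(1−p) − e·p]·Δt with Δt = 0.5.
  1  |  dp/dt·Δt = +0.018704  |  p_1 = 0.722704
  2  |  dp/dt·Δt = +0.011709  |  p_2 = 0.734413
  3  |  dp/dt·Δt = +0.007330  |  p_3 = 0.741742
  4  |  dp/dt·Δt = +0.004588  |  p_4 = 0.746331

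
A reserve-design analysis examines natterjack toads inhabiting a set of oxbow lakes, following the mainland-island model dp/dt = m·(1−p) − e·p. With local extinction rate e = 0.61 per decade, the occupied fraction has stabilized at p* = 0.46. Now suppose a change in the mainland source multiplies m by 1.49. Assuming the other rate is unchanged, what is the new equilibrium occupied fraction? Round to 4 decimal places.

0.5593

Balance m(1−p*) = e·p* gives m = e·p*/(1−p*) = 0.61×0.46000/0.54000 = 0.51963.
New p* = m/(m+e) = 0.77425/(0.77425+0.61000) = 0.55933.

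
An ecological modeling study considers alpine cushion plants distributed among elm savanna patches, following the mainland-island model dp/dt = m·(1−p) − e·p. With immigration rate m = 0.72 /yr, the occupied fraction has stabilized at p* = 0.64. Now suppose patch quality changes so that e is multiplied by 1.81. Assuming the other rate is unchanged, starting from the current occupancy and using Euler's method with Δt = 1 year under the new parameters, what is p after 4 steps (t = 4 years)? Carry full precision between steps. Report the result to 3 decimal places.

0.502

Balance m(1−p*) = e·p* gives e = m(1−p*)/p* = 0.72×0.36000/0.64000 = 0.40500.
Starting from p₀ = 0.64000; update p ← p + (dp/dt)·Δt with the new parameters.
p: 0.64000 → 0.43005  (Δp = -0.20995)
p: 0.43005 → 0.52517  (Δp = +0.09512)
p: 0.52517 → 0.48207  (Δp = -0.04309)
p: 0.48207 → 0.50160  (Δp = +0.01952)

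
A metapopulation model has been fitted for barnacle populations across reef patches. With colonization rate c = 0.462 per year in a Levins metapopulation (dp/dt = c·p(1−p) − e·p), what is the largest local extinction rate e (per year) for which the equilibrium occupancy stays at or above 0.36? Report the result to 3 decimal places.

1 − e/c ≥ 0.36 ⇒ e ≤ c(1 − 0.36) = 0.462 × 0.6400.
e_max = 0.2957.

0.296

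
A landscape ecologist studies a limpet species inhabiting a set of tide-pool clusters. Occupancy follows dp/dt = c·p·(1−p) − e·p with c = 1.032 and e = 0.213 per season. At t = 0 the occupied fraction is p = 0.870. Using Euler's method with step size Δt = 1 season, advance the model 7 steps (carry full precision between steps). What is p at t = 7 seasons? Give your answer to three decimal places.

Update rule: p ← p + [c·p·(1−p) − e·p]·Δt with Δt = 1.
step 1: Δp = -0.06859, p = 0.80141
step 2: Δp = -0.00645, p = 0.79495
step 3: Δp = -0.00111, p = 0.79385
step 4: Δp = -0.00020, p = 0.79365
step 5: Δp = -0.00004, p = 0.79361
step 6: Δp = -0.00001, p = 0.79361
step 7: Δp = -0.00000, p = 0.79360

0.794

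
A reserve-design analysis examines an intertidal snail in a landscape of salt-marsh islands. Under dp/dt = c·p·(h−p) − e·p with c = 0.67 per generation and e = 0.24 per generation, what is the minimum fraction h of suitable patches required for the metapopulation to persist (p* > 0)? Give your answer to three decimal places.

p* = h − e/c is positive only when h > e/c.
h_min = e/c = 0.24/0.67 = 0.3582.

0.358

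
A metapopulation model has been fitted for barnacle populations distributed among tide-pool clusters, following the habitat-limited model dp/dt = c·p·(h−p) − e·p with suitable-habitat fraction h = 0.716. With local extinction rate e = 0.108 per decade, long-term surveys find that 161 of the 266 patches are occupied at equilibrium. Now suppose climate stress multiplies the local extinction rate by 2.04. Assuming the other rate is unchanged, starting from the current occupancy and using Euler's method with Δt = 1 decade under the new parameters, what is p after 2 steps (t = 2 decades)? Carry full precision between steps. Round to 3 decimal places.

0.513

Observed p* = 161/266 = 0.60526.
Balance c(h−p*) = e gives c = e/(0.716 − 0.60526) = 0.108/0.11074 = 0.97529.
Starting from p₀ = 0.60526; update p ← p + (dp/dt)·Δt with the new parameters.
step 1: Δp = -0.06798, p = 0.53728
step 2: Δp = -0.02472, p = 0.51256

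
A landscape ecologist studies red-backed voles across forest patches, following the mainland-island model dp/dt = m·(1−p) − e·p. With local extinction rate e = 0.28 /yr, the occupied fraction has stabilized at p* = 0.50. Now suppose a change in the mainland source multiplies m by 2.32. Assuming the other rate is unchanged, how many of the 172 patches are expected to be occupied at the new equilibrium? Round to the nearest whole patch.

120

Balance m(1−p*) = e·p* gives m = e·p*/(1−p*) = 0.28×0.50000/0.50000 = 0.28000.
New p* = m/(m+e) = 0.64960/(0.64960+0.28000) = 0.69880.
Expected occupied = 172 × 0.69880 = 120.19 ≈ 120.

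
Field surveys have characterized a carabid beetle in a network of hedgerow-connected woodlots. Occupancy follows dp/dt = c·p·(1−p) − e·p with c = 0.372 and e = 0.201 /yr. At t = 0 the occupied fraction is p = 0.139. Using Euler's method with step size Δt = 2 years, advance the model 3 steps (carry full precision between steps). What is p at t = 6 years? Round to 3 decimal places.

Update rule: p ← p + [c·p·(1−p) − e·p]·Δt with Δt = 2.
p: 0.13900 → 0.17216  (Δp = +0.03316)
p: 0.17216 → 0.20899  (Δp = +0.03683)
p: 0.20899 → 0.24797  (Δp = +0.03898)

0.248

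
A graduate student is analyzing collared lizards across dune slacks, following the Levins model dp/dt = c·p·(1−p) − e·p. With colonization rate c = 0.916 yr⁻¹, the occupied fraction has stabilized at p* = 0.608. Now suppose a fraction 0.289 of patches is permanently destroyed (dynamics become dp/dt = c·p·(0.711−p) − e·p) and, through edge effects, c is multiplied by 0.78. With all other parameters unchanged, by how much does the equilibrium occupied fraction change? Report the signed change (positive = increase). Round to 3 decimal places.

-0.400

Balance c(1−p*) = e gives e = 0.916×(1 − 0.60800) = 0.35907.
New p* = 0.711 − e/c = 0.711 − 0.35907/0.71448 = 0.20844.
Δp* = 0.20844 − 0.60800 = -0.39956.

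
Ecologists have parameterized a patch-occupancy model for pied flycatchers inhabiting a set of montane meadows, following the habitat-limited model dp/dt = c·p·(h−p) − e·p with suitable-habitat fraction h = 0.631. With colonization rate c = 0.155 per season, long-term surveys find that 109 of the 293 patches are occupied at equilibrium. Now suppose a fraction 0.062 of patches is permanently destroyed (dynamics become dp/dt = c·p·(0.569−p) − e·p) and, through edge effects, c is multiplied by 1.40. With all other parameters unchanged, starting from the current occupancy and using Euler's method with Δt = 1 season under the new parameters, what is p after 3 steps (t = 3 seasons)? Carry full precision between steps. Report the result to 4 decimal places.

Observed p* = 109/293 = 0.37201.
Balance c(h−p*) = e gives e = 0.155×(0.631 − 0.37201) = 0.04014.
Starting from p₀ = 0.37201; update p ← p + (dp/dt)·Δt with the new parameters.
p: 0.37201 → 0.37298  (Δp = +0.00097)
p: 0.37298 → 0.37387  (Δp = +0.00089)
p: 0.37387 → 0.37470  (Δp = +0.00082)

0.3747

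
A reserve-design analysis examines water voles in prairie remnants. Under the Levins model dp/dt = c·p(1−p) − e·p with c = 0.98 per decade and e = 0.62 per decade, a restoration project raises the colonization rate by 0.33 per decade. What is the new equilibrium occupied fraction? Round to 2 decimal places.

Before: p* = 1 − 0.62/0.98 = 0.3673.
After the change, c = 1.31, e = 0.62, so p* = 1 − 0.62/1.31 = 0.5267.

0.53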